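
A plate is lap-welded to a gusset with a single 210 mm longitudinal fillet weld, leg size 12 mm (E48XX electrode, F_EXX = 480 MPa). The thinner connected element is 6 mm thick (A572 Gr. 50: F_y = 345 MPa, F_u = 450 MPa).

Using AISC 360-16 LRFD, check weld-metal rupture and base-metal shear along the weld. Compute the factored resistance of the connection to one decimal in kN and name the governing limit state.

255.2 kN (base-metal shear governs)

Weld metal: throat = 0.707×12 = 8.484 mm, L = 210 mm. φR_n = 0.75 × 0.6 × 480 × 8.484 × 210 = 384.8 kN.
Base metal shear (6 mm plate): yield φR_n = 1.0×0.6×345×6×210 = 260.8 kN; rupture φR_n = 0.75×0.6×450×6×210 = 255.2 kN; take 255.2 kN (rupture).
Governing: min(384.8, 255.2) = 255.2 kN → base-metal shear.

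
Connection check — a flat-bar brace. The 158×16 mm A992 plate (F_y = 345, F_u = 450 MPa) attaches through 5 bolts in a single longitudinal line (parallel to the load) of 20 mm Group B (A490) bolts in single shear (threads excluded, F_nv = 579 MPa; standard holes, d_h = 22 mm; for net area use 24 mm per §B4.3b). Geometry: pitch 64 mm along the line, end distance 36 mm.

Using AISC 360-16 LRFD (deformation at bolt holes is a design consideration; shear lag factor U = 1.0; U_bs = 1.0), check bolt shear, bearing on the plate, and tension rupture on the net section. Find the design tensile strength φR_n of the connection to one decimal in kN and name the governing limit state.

Bolt shear: A_b = π(20)²/4 = 314.16 mm². φR_n = 0.75 × 579 × 314.16 × 5 × 1 = 682.1 kN.
Bearing (16 mm plate, F_u = 450 MPa): end bolts L_c = 36 − 22/2 = 25, R_n = min(1.2×25×16×450, 2.4×20×16×450) = 216 kN/bolt; interior L_c = 64 − 22 = 42, R_n = 345.6 kN/bolt. φR_n = 0.75 × (1×216 + 4×345.6) = 1198.8 kN.
Tension rupture (net): A_n = (158 − 1×24)×16 = 2144 mm² (U = 1.0, A_e = A_n). φR_n = 0.75 × 450 × 2144 = 723.6 kN.
Governing: min(682.1, 1198.8, 723.6) = 682.1 kN → bolt shear.

682.1 kN (bolt shear governs)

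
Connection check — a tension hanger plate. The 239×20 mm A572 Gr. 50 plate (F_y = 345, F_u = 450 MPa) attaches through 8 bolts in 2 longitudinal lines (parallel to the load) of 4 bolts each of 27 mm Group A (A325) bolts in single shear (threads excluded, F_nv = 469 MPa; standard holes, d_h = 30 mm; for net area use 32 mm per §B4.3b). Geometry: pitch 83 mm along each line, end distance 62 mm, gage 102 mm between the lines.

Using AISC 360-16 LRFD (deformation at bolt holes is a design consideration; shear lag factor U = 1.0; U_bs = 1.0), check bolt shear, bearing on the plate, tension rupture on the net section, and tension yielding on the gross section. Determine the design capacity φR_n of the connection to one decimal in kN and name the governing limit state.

Bolt shear: A_b = π(27)²/4 = 572.56 mm². φR_n = 0.75 × 469 × 572.56 × 8 × 1 = 1611.2 kN.
Bearing (20 mm plate, F_u = 450 MPa): end bolts L_c = 62 − 30/2 = 47, R_n = min(1.2×47×20×450, 2.4×27×20×450) = 507.6 kN/bolt; interior L_c = 83 − 30 = 53, R_n = 572.4 kN/bolt. φR_n = 0.75 × (2×507.6 + 6×572.4) = 3337.2 kN.
Tension rupture (net): A_n = (239 − 2×32)×20 = 3500 mm² (U = 1.0, A_e = A_n). φR_n = 0.75 × 450 × 3500 = 1181.3 kN.
Tension yield (gross): A_g = 239×20 = 4780 mm². φR_n = 0.90 × 345 × 4780 = 1484.2 kN.
Governing: min(1611.2, 3337.2, 1181.3, 1484.2) = 1181.3 kN → net-section rupture.

1181.3 kN (net-section rupture governs)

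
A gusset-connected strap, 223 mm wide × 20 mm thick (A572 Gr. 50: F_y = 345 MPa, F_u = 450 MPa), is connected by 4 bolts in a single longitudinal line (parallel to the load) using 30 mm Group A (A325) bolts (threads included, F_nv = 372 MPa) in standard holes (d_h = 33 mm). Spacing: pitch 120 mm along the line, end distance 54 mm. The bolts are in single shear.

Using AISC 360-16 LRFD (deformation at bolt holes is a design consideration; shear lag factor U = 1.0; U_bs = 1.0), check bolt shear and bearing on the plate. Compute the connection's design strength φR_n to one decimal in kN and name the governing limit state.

Bolt shear: A_b = π(30)²/4 = 706.86 mm². φR_n = 0.75 × 372 × 706.86 × 4 × 1 = 788.9 kN.
Bearing (20 mm plate, F_u = 450 MPa): end bolts L_c = 54 − 33/2 = 37.5, R_n = min(1.2×37.5×20×450, 2.4×30×20×450) = 405 kN/bolt; interior L_c = 120 − 33 = 87, R_n = 648 kN/bolt. φR_n = 0.75 × (1×405 + 3×648) = 1761.8 kN.
Governing: min(788.9, 1761.8) = 788.9 kN → bolt shear.

788.9 kN (bolt shear governs)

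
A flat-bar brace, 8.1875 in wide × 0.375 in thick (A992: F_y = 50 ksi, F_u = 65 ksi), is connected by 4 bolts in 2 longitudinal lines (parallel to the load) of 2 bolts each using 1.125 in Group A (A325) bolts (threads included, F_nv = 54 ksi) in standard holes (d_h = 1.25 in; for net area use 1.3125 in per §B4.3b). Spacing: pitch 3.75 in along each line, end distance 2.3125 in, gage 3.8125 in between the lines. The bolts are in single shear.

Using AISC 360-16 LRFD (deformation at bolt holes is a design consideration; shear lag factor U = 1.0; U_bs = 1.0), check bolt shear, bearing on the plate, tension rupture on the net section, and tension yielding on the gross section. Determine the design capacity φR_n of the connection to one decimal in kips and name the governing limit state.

101.7 kips (net-section rupture governs)

Bolt shear: A_b = π(1.125)²/4 = 0.99402 in². φR_n = 0.75 × 54 × 0.99402 × 4 × 1 = 161.0 kips.
Bearing (0.375 in plate, F_u = 65 ksi): end bolts L_c = 2.3125 − 1.25/2 = 1.6875, R_n = min(1.2×1.6875×0.375×65, 2.4×1.125×0.375×65) = 49.359 kips/bolt; interior L_c = 3.75 − 1.25 = 2.5, R_n = 65.813 kips/bolt. φR_n = 0.75 × (2×49.359 + 2×65.813) = 172.8 kips.
Tension rupture (net): A_n = (8.1875 − 2×1.3125)×0.375 = 2.0859 in² (U = 1.0, A_e = A_n). φR_n = 0.75 × 65 × 2.0859 = 101.7 kips.
Tension yield (gross): A_g = 8.1875×0.375 = 3.0703 in². φR_n = 0.90 × 50 × 3.0703 = 138.2 kips.
Governing: min(161.0, 172.8, 101.7, 138.2) = 101.7 kips → net-section rupture.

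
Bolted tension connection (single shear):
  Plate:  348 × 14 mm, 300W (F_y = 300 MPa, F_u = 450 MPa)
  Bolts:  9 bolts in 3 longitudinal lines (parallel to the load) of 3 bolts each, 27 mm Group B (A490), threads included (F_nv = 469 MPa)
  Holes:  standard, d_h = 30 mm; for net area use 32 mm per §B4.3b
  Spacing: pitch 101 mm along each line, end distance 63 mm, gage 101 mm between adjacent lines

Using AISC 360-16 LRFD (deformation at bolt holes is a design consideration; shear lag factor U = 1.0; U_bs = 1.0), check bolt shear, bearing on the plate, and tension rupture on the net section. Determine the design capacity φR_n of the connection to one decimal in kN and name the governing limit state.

Bolt shear: A_b = π(27)²/4 = 572.56 mm². φR_n = 0.75 × 469 × 572.56 × 9 × 1 = 1812.6 kN.
Bearing (14 mm plate, F_u = 450 MPa): end bolts L_c = 63 − 30/2 = 48, R_n = min(1.2×48×14×450, 2.4×27×14×450) = 362.88 kN/bolt; interior L_c = 101 − 30 = 71, R_n = 408.24 kN/bolt. φR_n = 0.75 × (3×362.88 + 6×408.24) = 2653.6 kN.
Tension rupture (net): A_n = (348 − 3×32)×14 = 3528 mm² (U = 1.0, A_e = A_n). φR_n = 0.75 × 450 × 3528 = 1190.7 kN.
Governing: min(1812.6, 2653.6, 1190.7) = 1190.7 kN → net-section rupture.

1190.7 kN (net-section rupture governs)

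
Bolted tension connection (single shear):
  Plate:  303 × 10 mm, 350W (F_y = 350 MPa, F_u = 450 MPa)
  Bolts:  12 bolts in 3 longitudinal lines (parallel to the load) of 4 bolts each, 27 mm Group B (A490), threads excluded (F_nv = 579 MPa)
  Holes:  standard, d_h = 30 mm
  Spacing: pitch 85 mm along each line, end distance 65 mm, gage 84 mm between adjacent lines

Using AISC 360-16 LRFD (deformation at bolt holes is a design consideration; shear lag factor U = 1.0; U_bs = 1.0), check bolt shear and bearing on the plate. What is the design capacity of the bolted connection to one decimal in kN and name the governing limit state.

2575.8 kN (bearing governs)

Bolt shear: A_b = π(27)²/4 = 572.56 mm². φR_n = 0.75 × 579 × 572.56 × 12 × 1 = 2983.6 kN.
Bearing (10 mm plate, F_u = 450 MPa): end bolts L_c = 65 − 30/2 = 50, R_n = min(1.2×50×10×450, 2.4×27×10×450) = 270 kN/bolt; interior L_c = 85 − 30 = 55, R_n = 291.6 kN/bolt. φR_n = 0.75 × (3×270 + 9×291.6) = 2575.8 kN.
Governing: min(2983.6, 2575.8) = 2575.8 kN → bearing.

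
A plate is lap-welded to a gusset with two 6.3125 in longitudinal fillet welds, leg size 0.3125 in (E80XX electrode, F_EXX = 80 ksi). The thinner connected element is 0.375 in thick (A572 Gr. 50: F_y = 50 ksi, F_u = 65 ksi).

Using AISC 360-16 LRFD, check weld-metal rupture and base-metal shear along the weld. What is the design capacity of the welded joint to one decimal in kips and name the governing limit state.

100.4 kips (weld metal governs)

Weld metal: throat = 0.707×0.3125 = 0.22094 in, L = 2×6.3125 = 12.625 in. φR_n = 0.75 × 0.6 × 80 × 0.22094 × 12.625 = 100.4 kips.
Base metal shear (0.375 in plate): yield φR_n = 1.0×0.6×50×0.375×12.625 = 142.0 kips; rupture φR_n = 0.75×0.6×65×0.375×12.625 = 138.5 kips; take 138.5 kips (rupture).
Governing: min(100.4, 138.5) = 100.4 kips → weld metal.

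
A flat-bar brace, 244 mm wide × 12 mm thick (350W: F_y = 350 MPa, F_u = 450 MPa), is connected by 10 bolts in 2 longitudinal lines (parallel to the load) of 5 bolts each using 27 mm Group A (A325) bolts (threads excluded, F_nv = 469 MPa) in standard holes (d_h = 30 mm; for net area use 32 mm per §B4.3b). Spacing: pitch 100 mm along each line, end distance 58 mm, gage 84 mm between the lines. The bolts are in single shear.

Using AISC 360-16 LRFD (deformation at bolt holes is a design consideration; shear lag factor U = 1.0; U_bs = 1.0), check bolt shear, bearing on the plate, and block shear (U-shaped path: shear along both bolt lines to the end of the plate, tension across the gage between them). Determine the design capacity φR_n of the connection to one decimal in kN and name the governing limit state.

Bolt shear: A_b = π(27)²/4 = 572.56 mm². φR_n = 0.75 × 469 × 572.56 × 10 × 1 = 2014.0 kN.
Bearing (12 mm plate, F_u = 450 MPa): end bolts L_c = 58 − 30/2 = 43, R_n = min(1.2×43×12×450, 2.4×27×12×450) = 278.64 kN/bolt; interior L_c = 100 − 30 = 70, R_n = 349.92 kN/bolt. φR_n = 0.75 × (2×278.64 + 8×349.92) = 2517.5 kN.
Block shear: shear path 2×[58+4×100] = 2×458 mm, A_gv = 10992, A_nv = 2×(458 − 4.5×32)×12 = 7536 mm²; tension across gage: (84 − 1×32)×12 = 624 mm². R_n = min(0.6×450×7536, 0.6×350×10992) + 1.0×450×624 = min(2034.7, 2308.3) + 280.8 = 2315.5 kN. φR_n = 0.75 × 2315.5 = 1736.6 kN.
Governing: min(2014.0, 2517.5, 1736.6) = 1736.6 kN → block shear.

1736.6 kN (block shear governs)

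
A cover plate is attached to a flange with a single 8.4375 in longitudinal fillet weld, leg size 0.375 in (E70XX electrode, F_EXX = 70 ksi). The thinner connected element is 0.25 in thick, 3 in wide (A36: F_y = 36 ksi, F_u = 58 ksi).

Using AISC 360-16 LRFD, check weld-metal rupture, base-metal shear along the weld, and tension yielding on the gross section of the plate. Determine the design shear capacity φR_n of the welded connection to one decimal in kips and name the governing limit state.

24.3 kips (gross-section yield governs)

Weld metal: throat = 0.707×0.375 = 0.26513 in, L = 8.4375 in. φR_n = 0.75 × 0.6 × 70 × 0.26513 × 8.4375 = 70.5 kips.
Base metal shear (0.25 in plate): yield φR_n = 1.0×0.6×36×0.25×8.4375 = 45.6 kips; rupture φR_n = 0.75×0.6×58×0.25×8.4375 = 55.1 kips; take 45.6 kips (yield).
Tension yield (gross): A_g = 3×0.25 = 0.75 in². φR_n = 0.90 × 36 × 0.75 = 24.3 kips.
Governing: min(70.5, 45.6, 24.3) = 24.3 kips → gross-section yield.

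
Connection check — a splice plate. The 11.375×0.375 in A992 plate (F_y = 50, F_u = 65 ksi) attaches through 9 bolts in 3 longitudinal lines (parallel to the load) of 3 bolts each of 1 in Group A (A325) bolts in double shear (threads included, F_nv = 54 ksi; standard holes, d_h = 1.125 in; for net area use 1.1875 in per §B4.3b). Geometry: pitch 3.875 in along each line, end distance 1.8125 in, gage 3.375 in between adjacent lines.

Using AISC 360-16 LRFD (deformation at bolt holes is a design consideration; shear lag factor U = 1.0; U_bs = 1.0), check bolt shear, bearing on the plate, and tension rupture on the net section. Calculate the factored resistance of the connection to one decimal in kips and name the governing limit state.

Bolt shear: A_b = π(1)²/4 = 0.7854 in². φR_n = 0.75 × 54 × 0.7854 × 9 × 2 = 572.6 kips.
Bearing (0.375 in plate, F_u = 65 ksi): end bolts L_c = 1.8125 − 1.125/2 = 1.25, R_n = min(1.2×1.25×0.375×65, 2.4×1×0.375×65) = 36.563 kips/bolt; interior L_c = 3.875 − 1.125 = 2.75, R_n = 58.5 kips/bolt. φR_n = 0.75 × (3×36.563 + 6×58.5) = 345.5 kips.
Tension rupture (net): A_n = (11.375 − 3×1.1875)×0.375 = 2.9297 in² (U = 1.0, A_e = A_n). φR_n = 0.75 × 65 × 2.9297 = 142.8 kips.
Governing: min(572.6, 345.5, 142.8) = 142.8 kips → net-section rupture.

142.8 kips (net-section rupture governs)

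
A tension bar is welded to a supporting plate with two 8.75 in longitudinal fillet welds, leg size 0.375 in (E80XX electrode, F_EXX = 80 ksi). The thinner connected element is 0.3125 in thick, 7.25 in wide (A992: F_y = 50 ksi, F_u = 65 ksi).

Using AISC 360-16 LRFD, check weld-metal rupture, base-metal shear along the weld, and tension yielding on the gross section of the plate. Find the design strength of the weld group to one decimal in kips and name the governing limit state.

Weld metal: throat = 0.707×0.375 = 0.26513 in, L = 2×8.75 = 17.5 in. φR_n = 0.75 × 0.6 × 80 × 0.26513 × 17.5 = 167.0 kips.
Base metal shear (0.3125 in plate): yield φR_n = 1.0×0.6×50×0.3125×17.5 = 164.1 kips; rupture φR_n = 0.75×0.6×65×0.3125×17.5 = 160.0 kips; take 160.0 kips (rupture).
Tension yield (gross): A_g = 7.25×0.3125 = 2.2656 in². φR_n = 0.90 × 50 × 2.2656 = 102.0 kips.
Governing: min(167.0, 160.0, 102.0) = 102.0 kips → gross-section yield.

102.0 kips (gross-section yield governs)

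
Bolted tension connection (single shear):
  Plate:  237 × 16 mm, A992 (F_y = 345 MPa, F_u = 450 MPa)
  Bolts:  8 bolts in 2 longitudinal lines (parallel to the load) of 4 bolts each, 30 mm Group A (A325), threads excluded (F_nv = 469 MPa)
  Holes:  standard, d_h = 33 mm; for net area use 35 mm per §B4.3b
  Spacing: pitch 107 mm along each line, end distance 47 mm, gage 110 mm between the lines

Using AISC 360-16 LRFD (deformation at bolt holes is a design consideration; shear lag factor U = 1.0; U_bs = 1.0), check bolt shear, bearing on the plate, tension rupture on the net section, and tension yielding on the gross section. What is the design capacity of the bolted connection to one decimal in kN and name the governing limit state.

Bolt shear: A_b = π(30)²/4 = 706.86 mm². φR_n = 0.75 × 469 × 706.86 × 8 × 1 = 1989.1 kN.
Bearing (16 mm plate, F_u = 450 MPa): end bolts L_c = 47 − 33/2 = 30.5, R_n = min(1.2×30.5×16×450, 2.4×30×16×450) = 263.52 kN/bolt; interior L_c = 107 − 33 = 74, R_n = 518.4 kN/bolt. φR_n = 0.75 × (2×263.52 + 6×518.4) = 2728.1 kN.
Tension rupture (net): A_n = (237 − 2×35)×16 = 2672 mm² (U = 1.0, A_e = A_n). φR_n = 0.75 × 450 × 2672 = 901.8 kN.
Tension yield (gross): A_g = 237×16 = 3792 mm². φR_n = 0.90 × 345 × 3792 = 1177.4 kN.
Governing: min(1989.1, 2728.1, 901.8, 1177.4) = 901.8 kN → net-section rupture.

901.8 kN (net-section rupture governs)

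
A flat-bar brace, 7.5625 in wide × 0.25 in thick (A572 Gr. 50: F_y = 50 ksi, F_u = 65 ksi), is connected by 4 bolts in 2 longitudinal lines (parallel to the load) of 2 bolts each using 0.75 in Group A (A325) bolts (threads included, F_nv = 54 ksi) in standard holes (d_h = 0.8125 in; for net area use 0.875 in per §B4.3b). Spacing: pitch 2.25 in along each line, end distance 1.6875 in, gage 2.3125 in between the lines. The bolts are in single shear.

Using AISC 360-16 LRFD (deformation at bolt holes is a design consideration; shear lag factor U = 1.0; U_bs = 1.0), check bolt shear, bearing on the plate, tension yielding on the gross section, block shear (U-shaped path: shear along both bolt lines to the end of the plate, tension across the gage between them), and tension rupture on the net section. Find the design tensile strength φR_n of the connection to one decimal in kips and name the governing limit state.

55.9 kips (block shear governs)

Bolt shear: A_b = π(0.75)²/4 = 0.44179 in². φR_n = 0.75 × 54 × 0.44179 × 4 × 1 = 71.6 kips.
Bearing (0.25 in plate, F_u = 65 ksi): end bolts L_c = 1.6875 − 0.8125/2 = 1.28125, R_n = min(1.2×1.28125×0.25×65, 2.4×0.75×0.25×65) = 24.984 kips/bolt; interior L_c = 2.25 − 0.8125 = 1.4375, R_n = 28.031 kips/bolt. φR_n = 0.75 × (2×24.984 + 2×28.031) = 79.5 kips.
Tension yield (gross): A_g = 7.5625×0.25 = 1.8906 in². φR_n = 0.90 × 50 × 1.8906 = 85.1 kips.
Block shear: shear path 2×[1.6875+1×2.25] = 2×3.9375 in, A_gv = 1.9688, A_nv = 2×(3.9375 − 1.5×0.875)×0.25 = 1.3125 in²; tension across gage: (2.3125 − 1×0.875)×0.25 = 0.35938 in². R_n = min(0.6×65×1.3125, 0.6×50×1.9688) + 1.0×65×0.35938 = min(51.188, 59.064) + 23.36 = 74.548 kips. φR_n = 0.75 × 74.548 = 55.9 kips.
Tension rupture (net): A_n = (7.5625 − 2×0.875)×0.25 = 1.4531 in² (U = 1.0, A_e = A_n). φR_n = 0.75 × 65 × 1.4531 = 70.8 kips.
Governing: min(71.6, 79.5, 85.1, 55.9, 70.8) = 55.9 kips → block shear.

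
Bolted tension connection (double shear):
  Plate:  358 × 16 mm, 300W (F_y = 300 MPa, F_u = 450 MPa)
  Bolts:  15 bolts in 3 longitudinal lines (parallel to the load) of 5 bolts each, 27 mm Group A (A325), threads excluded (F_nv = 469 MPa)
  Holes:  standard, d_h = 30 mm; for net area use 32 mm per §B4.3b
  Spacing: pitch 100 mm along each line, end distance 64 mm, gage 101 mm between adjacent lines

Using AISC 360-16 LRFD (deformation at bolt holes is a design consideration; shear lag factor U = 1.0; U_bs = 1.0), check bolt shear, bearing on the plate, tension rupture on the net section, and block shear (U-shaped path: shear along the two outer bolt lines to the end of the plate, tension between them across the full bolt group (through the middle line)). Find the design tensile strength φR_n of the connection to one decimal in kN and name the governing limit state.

1414.8 kN (net-section rupture governs)

Bolt shear: A_b = π(27)²/4 = 572.56 mm². φR_n = 0.75 × 469 × 572.56 × 15 × 2 = 6041.9 kN.
Bearing (16 mm plate, F_u = 450 MPa): end bolts L_c = 64 − 30/2 = 49, R_n = min(1.2×49×16×450, 2.4×27×16×450) = 423.36 kN/bolt; interior L_c = 100 − 30 = 70, R_n = 466.56 kN/bolt. φR_n = 0.75 × (3×423.36 + 12×466.56) = 5151.6 kN.
Tension rupture (net): A_n = (358 − 3×32)×16 = 4192 mm² (U = 1.0, A_e = A_n). φR_n = 0.75 × 450 × 4192 = 1414.8 kN.
Block shear: shear path 2×[64+4×100] = 2×464 mm, A_gv = 14848, A_nv = 2×(464 − 4.5×32)×16 = 10240 mm²; tension across gage: (202 − 2×32)×16 = 2208 mm². R_n = min(0.6×450×10240, 0.6×300×14848) + 1.0×450×2208 = min(2764.8, 2672.6) + 993.6 = 3666.2 kN. φR_n = 0.75 × 3666.2 = 2749.7 kN.
Governing: min(6041.9, 5151.6, 1414.8, 2749.7) = 1414.8 kN → net-section rupture.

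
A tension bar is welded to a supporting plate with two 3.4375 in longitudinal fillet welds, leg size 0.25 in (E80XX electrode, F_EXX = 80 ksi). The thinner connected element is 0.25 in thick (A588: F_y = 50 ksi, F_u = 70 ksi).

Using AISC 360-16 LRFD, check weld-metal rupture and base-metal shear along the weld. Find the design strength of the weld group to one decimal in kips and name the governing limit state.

43.7 kips (weld metal governs)

Weld metal: throat = 0.707×0.25 = 0.17675 in, L = 2×3.4375 = 6.875 in. φR_n = 0.75 × 0.6 × 80 × 0.17675 × 6.875 = 43.7 kips.
Base metal shear (0.25 in plate): yield φR_n = 1.0×0.6×50×0.25×6.875 = 51.6 kips; rupture φR_n = 0.75×0.6×70×0.25×6.875 = 54.1 kips; take 51.6 kips (yield).
Governing: min(43.7, 51.6) = 43.7 kips → weld metal.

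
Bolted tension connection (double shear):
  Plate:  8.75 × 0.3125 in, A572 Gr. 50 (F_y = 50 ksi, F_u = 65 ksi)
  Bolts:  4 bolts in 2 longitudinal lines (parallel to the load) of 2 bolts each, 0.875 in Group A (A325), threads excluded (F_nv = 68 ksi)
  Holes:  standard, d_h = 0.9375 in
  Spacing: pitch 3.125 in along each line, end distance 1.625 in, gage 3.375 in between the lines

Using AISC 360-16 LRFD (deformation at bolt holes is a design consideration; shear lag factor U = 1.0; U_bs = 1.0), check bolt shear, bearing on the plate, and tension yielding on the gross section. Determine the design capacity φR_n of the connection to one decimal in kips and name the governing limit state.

106.3 kips (bearing governs)

Bolt shear: A_b = π(0.875)²/4 = 0.60132 in². φR_n = 0.75 × 68 × 0.60132 × 4 × 2 = 245.3 kips.
Bearing (0.3125 in plate, F_u = 65 ksi): end bolts L_c = 1.625 − 0.9375/2 = 1.15625, R_n = min(1.2×1.15625×0.3125×65, 2.4×0.875×0.3125×65) = 28.184 kips/bolt; interior L_c = 3.125 − 0.9375 = 2.1875, R_n = 42.656 kips/bolt. φR_n = 0.75 × (2×28.184 + 2×42.656) = 106.3 kips.
Tension yield (gross): A_g = 8.75×0.3125 = 2.7344 in². φR_n = 0.90 × 50 × 2.7344 = 123.0 kips.
Governing: min(245.3, 106.3, 123.0) = 106.3 kips → bearing.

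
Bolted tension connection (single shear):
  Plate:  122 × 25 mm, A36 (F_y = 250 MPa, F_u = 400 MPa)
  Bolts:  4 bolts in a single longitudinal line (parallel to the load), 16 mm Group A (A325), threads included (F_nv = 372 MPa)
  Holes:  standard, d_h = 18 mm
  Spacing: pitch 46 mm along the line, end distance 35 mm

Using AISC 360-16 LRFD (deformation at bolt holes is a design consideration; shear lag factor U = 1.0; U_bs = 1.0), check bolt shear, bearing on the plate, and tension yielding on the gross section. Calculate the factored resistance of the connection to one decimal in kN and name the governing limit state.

Bolt shear: A_b = π(16)²/4 = 201.06 mm². φR_n = 0.75 × 372 × 201.06 × 4 × 1 = 224.4 kN.
Bearing (25 mm plate, F_u = 400 MPa): end bolts L_c = 35 − 18/2 = 26, R_n = min(1.2×26×25×400, 2.4×16×25×400) = 312 kN/bolt; interior L_c = 46 − 18 = 28, R_n = 336 kN/bolt. φR_n = 0.75 × (1×312 + 3×336) = 990.0 kN.
Tension yield (gross): A_g = 122×25 = 3050 mm². φR_n = 0.90 × 250 × 3050 = 686.3 kN.
Governing: min(224.4, 990.0, 686.3) = 224.4 kN → bolt shear.

224.4 kN (bolt shear governs)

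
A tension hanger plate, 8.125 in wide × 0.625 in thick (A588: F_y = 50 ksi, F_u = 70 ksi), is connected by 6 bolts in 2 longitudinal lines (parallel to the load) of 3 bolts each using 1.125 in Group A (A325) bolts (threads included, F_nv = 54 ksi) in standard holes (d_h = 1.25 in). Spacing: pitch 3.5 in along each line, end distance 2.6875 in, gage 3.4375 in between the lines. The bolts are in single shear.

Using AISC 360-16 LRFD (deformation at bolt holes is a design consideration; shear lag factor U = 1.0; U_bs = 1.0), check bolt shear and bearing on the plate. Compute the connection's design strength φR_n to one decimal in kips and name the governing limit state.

Bolt shear: A_b = π(1.125)²/4 = 0.99402 in². φR_n = 0.75 × 54 × 0.99402 × 6 × 1 = 241.5 kips.
Bearing (0.625 in plate, F_u = 70 ksi): end bolts L_c = 2.6875 − 1.25/2 = 2.0625, R_n = min(1.2×2.0625×0.625×70, 2.4×1.125×0.625×70) = 108.28 kips/bolt; interior L_c = 3.5 − 1.25 = 2.25, R_n = 118.13 kips/bolt. φR_n = 0.75 × (2×108.28 + 4×118.13) = 516.8 kips.
Governing: min(241.5, 516.8) = 241.5 kips → bolt shear.

241.5 kips (bolt shear governs)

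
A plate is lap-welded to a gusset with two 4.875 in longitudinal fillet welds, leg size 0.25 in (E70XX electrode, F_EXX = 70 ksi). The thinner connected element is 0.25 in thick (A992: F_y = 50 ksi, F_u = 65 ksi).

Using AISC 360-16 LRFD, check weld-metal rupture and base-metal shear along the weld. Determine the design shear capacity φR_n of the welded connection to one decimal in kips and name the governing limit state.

Weld metal: throat = 0.707×0.25 = 0.17675 in, L = 2×4.875 = 9.75 in. φR_n = 0.75 × 0.6 × 70 × 0.17675 × 9.75 = 54.3 kips.
Base metal shear (0.25 in plate): yield φR_n = 1.0×0.6×50×0.25×9.75 = 73.1 kips; rupture φR_n = 0.75×0.6×65×0.25×9.75 = 71.3 kips; take 71.3 kips (rupture).
Governing: min(54.3, 71.3) = 54.3 kips → weld metal.

54.3 kips (weld metal governs)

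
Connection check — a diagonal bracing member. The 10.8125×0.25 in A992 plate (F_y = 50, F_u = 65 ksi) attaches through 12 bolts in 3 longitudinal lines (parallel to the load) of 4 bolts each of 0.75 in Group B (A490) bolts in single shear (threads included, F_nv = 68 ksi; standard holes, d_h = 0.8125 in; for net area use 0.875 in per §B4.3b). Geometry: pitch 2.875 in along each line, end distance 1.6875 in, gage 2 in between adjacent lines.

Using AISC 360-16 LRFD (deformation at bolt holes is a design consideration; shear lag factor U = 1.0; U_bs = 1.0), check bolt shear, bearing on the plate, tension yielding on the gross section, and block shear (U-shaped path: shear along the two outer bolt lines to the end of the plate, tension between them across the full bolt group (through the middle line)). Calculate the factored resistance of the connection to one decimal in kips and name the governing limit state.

Bolt shear: A_b = π(0.75)²/4 = 0.44179 in². φR_n = 0.75 × 68 × 0.44179 × 12 × 1 = 270.4 kips.
Bearing (0.25 in plate, F_u = 65 ksi): end bolts L_c = 1.6875 − 0.8125/2 = 1.28125, R_n = min(1.2×1.28125×0.25×65, 2.4×0.75×0.25×65) = 24.984 kips/bolt; interior L_c = 2.875 − 0.8125 = 2.0625, R_n = 29.25 kips/bolt. φR_n = 0.75 × (3×24.984 + 9×29.25) = 253.7 kips.
Tension yield (gross): A_g = 10.8125×0.25 = 2.7031 in². φR_n = 0.90 × 50 × 2.7031 = 121.6 kips.
Block shear: shear path 2×[1.6875+3×2.875] = 2×10.3125 in, A_gv = 5.1563, A_nv = 2×(10.3125 − 3.5×0.875)×0.25 = 3.625 in²; tension across gage: (4 − 2×0.875)×0.25 = 0.5625 in². R_n = min(0.6×65×3.625, 0.6×50×5.1563) + 1.0×65×0.5625 = min(141.38, 154.69) + 36.563 = 177.94 kips. φR_n = 0.75 × 177.94 = 133.5 kips.
Governing: min(270.4, 253.7, 121.6, 133.5) = 121.6 kips → gross-section yield.

121.6 kips (gross-section yield governs)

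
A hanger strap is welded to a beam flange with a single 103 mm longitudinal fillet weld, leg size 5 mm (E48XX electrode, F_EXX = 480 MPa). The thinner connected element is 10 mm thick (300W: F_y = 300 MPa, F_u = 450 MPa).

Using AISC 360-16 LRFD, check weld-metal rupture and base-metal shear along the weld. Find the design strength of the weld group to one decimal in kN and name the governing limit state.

Weld metal: throat = 0.707×5 = 3.535 mm, L = 103 mm. φR_n = 0.75 × 0.6 × 480 × 3.535 × 103 = 78.6 kN.
Base metal shear (10 mm plate): yield φR_n = 1.0×0.6×300×10×103 = 185.4 kN; rupture φR_n = 0.75×0.6×450×10×103 = 208.6 kN; take 185.4 kN (yield).
Governing: min(78.6, 185.4) = 78.6 kN → weld metal.

78.6 kN (weld metal governs)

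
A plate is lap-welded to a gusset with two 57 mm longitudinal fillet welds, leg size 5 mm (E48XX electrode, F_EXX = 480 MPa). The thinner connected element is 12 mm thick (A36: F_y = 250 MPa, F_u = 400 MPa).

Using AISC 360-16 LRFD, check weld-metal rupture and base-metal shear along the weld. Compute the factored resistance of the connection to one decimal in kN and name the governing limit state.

87.0 kN (weld metal governs)

Weld metal: throat = 0.707×5 = 3.535 mm, L = 2×57 = 114 mm. φR_n = 0.75 × 0.6 × 480 × 3.535 × 114 = 87.0 kN.
Base metal shear (12 mm plate): yield φR_n = 1.0×0.6×250×12×114 = 205.2 kN; rupture φR_n = 0.75×0.6×400×12×114 = 246.2 kN; take 205.2 kN (yield).
Governing: min(87.0, 205.2) = 87.0 kN → weld metal.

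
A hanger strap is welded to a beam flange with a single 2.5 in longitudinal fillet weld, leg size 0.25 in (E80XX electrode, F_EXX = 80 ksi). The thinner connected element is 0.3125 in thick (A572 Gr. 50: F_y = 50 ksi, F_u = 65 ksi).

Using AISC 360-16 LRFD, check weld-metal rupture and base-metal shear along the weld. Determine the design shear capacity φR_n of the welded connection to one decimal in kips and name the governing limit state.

15.9 kips (weld metal governs)

Weld metal: throat = 0.707×0.25 = 0.17675 in, L = 2.5 in. φR_n = 0.75 × 0.6 × 80 × 0.17675 × 2.5 = 15.9 kips.
Base metal shear (0.3125 in plate): yield φR_n = 1.0×0.6×50×0.3125×2.5 = 23.4 kips; rupture φR_n = 0.75×0.6×65×0.3125×2.5 = 22.9 kips; take 22.9 kips (rupture).
Governing: min(15.9, 22.9) = 15.9 kips → weld metal.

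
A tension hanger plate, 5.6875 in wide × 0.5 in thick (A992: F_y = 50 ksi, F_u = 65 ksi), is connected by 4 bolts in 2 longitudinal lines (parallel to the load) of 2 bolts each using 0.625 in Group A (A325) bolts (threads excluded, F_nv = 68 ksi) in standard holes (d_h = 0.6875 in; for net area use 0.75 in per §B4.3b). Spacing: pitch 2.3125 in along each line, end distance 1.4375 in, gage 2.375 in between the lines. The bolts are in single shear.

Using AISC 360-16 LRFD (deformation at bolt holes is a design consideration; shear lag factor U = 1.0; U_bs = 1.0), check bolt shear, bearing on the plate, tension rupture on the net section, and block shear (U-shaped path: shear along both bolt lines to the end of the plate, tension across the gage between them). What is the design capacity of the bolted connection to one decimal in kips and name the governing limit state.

Bolt shear: A_b = π(0.625)²/4 = 0.3068 in². φR_n = 0.75 × 68 × 0.3068 × 4 × 1 = 62.6 kips.
Bearing (0.5 in plate, F_u = 65 ksi): end bolts L_c = 1.4375 − 0.6875/2 = 1.09375, R_n = min(1.2×1.09375×0.5×65, 2.4×0.625×0.5×65) = 42.656 kips/bolt; interior L_c = 2.3125 − 0.6875 = 1.625, R_n = 48.75 kips/bolt. φR_n = 0.75 × (2×42.656 + 2×48.75) = 137.1 kips.
Tension rupture (net): A_n = (5.6875 − 2×0.75)×0.5 = 2.0938 in² (U = 1.0, A_e = A_n). φR_n = 0.75 × 65 × 2.0938 = 102.1 kips.
Block shear: shear path 2×[1.4375+1×2.3125] = 2×3.75 in, A_gv = 3.75, A_nv = 2×(3.75 − 1.5×0.75)×0.5 = 2.625 in²; tension across gage: (2.375 − 1×0.75)×0.5 = 0.8125 in². R_n = min(0.6×65×2.625, 0.6×50×3.75) + 1.0×65×0.8125 = min(102.38, 112.5) + 52.813 = 155.19 kips. φR_n = 0.75 × 155.19 = 116.4 kips.
Governing: min(62.6, 137.1, 102.1, 116.4) = 62.6 kips → bolt shear.

62.6 kips (bolt shear governs)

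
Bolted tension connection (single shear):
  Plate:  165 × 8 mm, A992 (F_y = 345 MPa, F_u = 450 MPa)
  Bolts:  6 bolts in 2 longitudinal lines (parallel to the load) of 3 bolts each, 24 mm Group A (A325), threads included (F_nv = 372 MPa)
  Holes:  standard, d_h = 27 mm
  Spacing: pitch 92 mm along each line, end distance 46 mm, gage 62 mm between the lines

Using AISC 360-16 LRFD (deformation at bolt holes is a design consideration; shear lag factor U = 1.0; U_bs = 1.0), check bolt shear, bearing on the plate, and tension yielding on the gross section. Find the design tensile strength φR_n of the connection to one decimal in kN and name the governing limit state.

409.9 kN (gross-section yield governs)

Bolt shear: A_b = π(24)²/4 = 452.39 mm². φR_n = 0.75 × 372 × 452.39 × 6 × 1 = 757.3 kN.
Bearing (8 mm plate, F_u = 450 MPa): end bolts L_c = 46 − 27/2 = 32.5, R_n = min(1.2×32.5×8×450, 2.4×24×8×450) = 140.4 kN/bolt; interior L_c = 92 − 27 = 65, R_n = 207.36 kN/bolt. φR_n = 0.75 × (2×140.4 + 4×207.36) = 832.7 kN.
Tension yield (gross): A_g = 165×8 = 1320 mm². φR_n = 0.90 × 345 × 1320 = 409.9 kN.
Governing: min(757.3, 832.7, 409.9) = 409.9 kN → gross-section yield.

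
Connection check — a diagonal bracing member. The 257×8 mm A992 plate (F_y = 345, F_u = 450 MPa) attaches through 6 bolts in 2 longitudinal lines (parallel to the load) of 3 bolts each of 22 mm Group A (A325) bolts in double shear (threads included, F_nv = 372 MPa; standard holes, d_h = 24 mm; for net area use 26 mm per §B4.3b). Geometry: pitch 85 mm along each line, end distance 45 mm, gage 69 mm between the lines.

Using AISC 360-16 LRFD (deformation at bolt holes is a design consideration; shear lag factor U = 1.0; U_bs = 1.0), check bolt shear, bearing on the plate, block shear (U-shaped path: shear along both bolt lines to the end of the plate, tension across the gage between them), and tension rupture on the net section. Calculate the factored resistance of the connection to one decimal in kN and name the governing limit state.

553.5 kN (net-section rupture governs)

Bolt shear: A_b = π(22)²/4 = 380.13 mm². φR_n = 0.75 × 372 × 380.13 × 6 × 2 = 1272.7 kN.
Bearing (8 mm plate, F_u = 450 MPa): end bolts L_c = 45 − 24/2 = 33, R_n = min(1.2×33×8×450, 2.4×22×8×450) = 142.56 kN/bolt; interior L_c = 85 − 24 = 61, R_n = 190.08 kN/bolt. φR_n = 0.75 × (2×142.56 + 4×190.08) = 784.1 kN.
Block shear: shear path 2×[45+2×85] = 2×215 mm, A_gv = 3440, A_nv = 2×(215 − 2.5×26)×8 = 2400 mm²; tension across gage: (69 − 1×26)×8 = 344 mm². R_n = min(0.6×450×2400, 0.6×345×3440) + 1.0×450×344 = min(648, 712.08) + 154.8 = 802.8 kN. φR_n = 0.75 × 802.8 = 602.1 kN.
Tension rupture (net): A_n = (257 − 2×26)×8 = 1640 mm² (U = 1.0, A_e = A_n). φR_n = 0.75 × 450 × 1640 = 553.5 kN.
Governing: min(1272.7, 784.1, 602.1, 553.5) = 553.5 kN → net-section rupture.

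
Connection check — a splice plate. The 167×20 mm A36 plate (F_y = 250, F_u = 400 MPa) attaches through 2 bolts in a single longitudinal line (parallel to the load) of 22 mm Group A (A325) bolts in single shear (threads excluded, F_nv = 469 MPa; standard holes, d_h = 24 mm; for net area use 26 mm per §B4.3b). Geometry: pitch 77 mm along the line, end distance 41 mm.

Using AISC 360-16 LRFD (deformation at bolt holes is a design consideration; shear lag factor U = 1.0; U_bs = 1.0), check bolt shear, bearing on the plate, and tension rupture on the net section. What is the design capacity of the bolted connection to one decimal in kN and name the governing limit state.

Bolt shear: A_b = π(22)²/4 = 380.13 mm². φR_n = 0.75 × 469 × 380.13 × 2 × 1 = 267.4 kN.
Bearing (20 mm plate, F_u = 400 MPa): end bolts L_c = 41 − 24/2 = 29, R_n = min(1.2×29×20×400, 2.4×22×20×400) = 278.4 kN/bolt; interior L_c = 77 − 24 = 53, R_n = 422.4 kN/bolt. φR_n = 0.75 × (1×278.4 + 1×422.4) = 525.6 kN.
Tension rupture (net): A_n = (167 − 1×26)×20 = 2820 mm² (U = 1.0, A_e = A_n). φR_n = 0.75 × 400 × 2820 = 846.0 kN.
Governing: min(267.4, 525.6, 846.0) = 267.4 kN → bolt shear.

267.4 kN (bolt shear governs)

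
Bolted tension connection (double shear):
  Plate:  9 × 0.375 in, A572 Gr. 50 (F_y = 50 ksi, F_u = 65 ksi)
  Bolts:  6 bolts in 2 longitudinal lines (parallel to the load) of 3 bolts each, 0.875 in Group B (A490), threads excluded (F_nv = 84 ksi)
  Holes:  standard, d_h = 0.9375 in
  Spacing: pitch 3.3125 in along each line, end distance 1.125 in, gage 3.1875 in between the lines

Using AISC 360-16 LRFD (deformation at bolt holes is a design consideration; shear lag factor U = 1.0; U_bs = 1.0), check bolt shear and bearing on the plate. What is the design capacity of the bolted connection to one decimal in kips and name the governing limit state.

Bolt shear: A_b = π(0.875)²/4 = 0.60132 in². φR_n = 0.75 × 84 × 0.60132 × 6 × 2 = 454.6 kips.
Bearing (0.375 in plate, F_u = 65 ksi): end bolts L_c = 1.125 − 0.9375/2 = 0.65625, R_n = min(1.2×0.65625×0.375×65, 2.4×0.875×0.375×65) = 19.195 kips/bolt; interior L_c = 3.3125 − 0.9375 = 2.375, R_n = 51.188 kips/bolt. φR_n = 0.75 × (2×19.195 + 4×51.188) = 182.4 kips.
Governing: min(454.6, 182.4) = 182.4 kips → bearing.

182.4 kips (bearing governs)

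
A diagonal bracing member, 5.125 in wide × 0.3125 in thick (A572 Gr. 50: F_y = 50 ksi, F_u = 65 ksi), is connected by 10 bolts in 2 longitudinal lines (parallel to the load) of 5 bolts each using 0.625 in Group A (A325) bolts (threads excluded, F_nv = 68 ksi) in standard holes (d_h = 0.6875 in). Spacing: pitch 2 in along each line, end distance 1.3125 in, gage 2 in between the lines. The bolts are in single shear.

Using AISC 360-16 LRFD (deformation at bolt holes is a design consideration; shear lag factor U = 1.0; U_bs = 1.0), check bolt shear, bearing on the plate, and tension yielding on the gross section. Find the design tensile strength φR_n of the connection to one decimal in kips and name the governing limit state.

72.1 kips (gross-section yield governs)

Bolt shear: A_b = π(0.625)²/4 = 0.3068 in². φR_n = 0.75 × 68 × 0.3068 × 10 × 1 = 156.5 kips.
Bearing (0.3125 in plate, F_u = 65 ksi): end bolts L_c = 1.3125 − 0.6875/2 = 0.96875, R_n = min(1.2×0.96875×0.3125×65, 2.4×0.625×0.3125×65) = 23.613 kips/bolt; interior L_c = 2 − 0.6875 = 1.3125, R_n = 30.469 kips/bolt. φR_n = 0.75 × (2×23.613 + 8×30.469) = 218.2 kips.
Tension yield (gross): A_g = 5.125×0.3125 = 1.6016 in². φR_n = 0.90 × 50 × 1.6016 = 72.1 kips.
Governing: min(156.5, 218.2, 72.1) = 72.1 kips → gross-section yield.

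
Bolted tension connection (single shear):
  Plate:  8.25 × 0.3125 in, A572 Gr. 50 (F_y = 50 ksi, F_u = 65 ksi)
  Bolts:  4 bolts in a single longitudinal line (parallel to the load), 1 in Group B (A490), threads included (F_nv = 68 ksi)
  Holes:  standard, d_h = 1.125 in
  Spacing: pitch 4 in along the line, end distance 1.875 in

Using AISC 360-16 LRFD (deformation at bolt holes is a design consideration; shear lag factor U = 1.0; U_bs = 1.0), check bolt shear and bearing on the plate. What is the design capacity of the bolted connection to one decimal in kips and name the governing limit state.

Bolt shear: A_b = π(1)²/4 = 0.7854 in². φR_n = 0.75 × 68 × 0.7854 × 4 × 1 = 160.2 kips.
Bearing (0.3125 in plate, F_u = 65 ksi): end bolts L_c = 1.875 − 1.125/2 = 1.3125, R_n = min(1.2×1.3125×0.3125×65, 2.4×1×0.3125×65) = 31.992 kips/bolt; interior L_c = 4 − 1.125 = 2.875, R_n = 48.75 kips/bolt. φR_n = 0.75 × (1×31.992 + 3×48.75) = 133.7 kips.
Governing: min(160.2, 133.7) = 133.7 kips → bearing.

133.7 kips (bearing governs)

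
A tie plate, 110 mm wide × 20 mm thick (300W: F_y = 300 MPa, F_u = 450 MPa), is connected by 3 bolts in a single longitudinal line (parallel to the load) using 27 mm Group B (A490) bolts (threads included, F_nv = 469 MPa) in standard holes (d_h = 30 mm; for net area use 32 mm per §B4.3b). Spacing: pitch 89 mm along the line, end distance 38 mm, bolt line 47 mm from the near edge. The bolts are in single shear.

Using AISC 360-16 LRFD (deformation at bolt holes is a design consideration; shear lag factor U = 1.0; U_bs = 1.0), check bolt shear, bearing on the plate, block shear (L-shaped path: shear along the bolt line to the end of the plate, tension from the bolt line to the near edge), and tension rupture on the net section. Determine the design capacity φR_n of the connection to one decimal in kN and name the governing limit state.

Bolt shear: A_b = π(27)²/4 = 572.56 mm². φR_n = 0.75 × 469 × 572.56 × 3 × 1 = 604.2 kN.
Bearing (20 mm plate, F_u = 450 MPa): end bolts L_c = 38 − 30/2 = 23, R_n = min(1.2×23×20×450, 2.4×27×20×450) = 248.4 kN/bolt; interior L_c = 89 − 30 = 59, R_n = 583.2 kN/bolt. φR_n = 0.75 × (1×248.4 + 2×583.2) = 1061.1 kN.
Block shear: shear path 1×[38+2×89] = 1×216 mm, A_gv = 4320, A_nv = 1×(216 − 2.5×32)×20 = 2720 mm²; tension to near edge: (47 − 0.5×32)×20 = 620 mm². R_n = min(0.6×450×2720, 0.6×300×4320) + 1.0×450×620 = min(734.4, 777.6) + 279 = 1013.4 kN. φR_n = 0.75 × 1013.4 = 760.1 kN.
Tension rupture (net): A_n = (110 − 1×32)×20 = 1560 mm² (U = 1.0, A_e = A_n). φR_n = 0.75 × 450 × 1560 = 526.5 kN.
Governing: min(604.2, 1061.1, 760.1, 526.5) = 526.5 kN → net-section rupture.

526.5 kN (net-section rupture governs)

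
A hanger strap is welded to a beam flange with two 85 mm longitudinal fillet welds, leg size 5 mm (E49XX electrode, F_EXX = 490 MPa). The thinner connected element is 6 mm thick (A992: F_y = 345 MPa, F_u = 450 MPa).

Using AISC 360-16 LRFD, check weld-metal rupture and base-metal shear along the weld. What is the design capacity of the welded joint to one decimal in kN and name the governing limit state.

Weld metal: throat = 0.707×5 = 3.535 mm, L = 2×85 = 170 mm. φR_n = 0.75 × 0.6 × 490 × 3.535 × 170 = 132.5 kN.
Base metal shear (6 mm plate): yield φR_n = 1.0×0.6×345×6×170 = 211.1 kN; rupture φR_n = 0.75×0.6×450×6×170 = 206.6 kN; take 206.6 kN (rupture).
Governing: min(132.5, 206.6) = 132.5 kN → weld metal.

132.5 kN (weld metal governs)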